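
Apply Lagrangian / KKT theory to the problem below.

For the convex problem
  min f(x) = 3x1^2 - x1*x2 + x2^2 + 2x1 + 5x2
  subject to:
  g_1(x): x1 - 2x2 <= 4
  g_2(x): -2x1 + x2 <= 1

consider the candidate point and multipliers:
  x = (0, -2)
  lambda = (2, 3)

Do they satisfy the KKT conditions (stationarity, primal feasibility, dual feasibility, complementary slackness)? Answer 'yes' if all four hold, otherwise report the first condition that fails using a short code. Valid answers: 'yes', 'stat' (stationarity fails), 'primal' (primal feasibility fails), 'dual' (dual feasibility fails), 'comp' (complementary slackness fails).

Gradient of f: grad f(x) = Q x + c = (4, 1)
Constraint values g_i(x) = a_i^T x - b_i:
  g_1((0, -2)) = 0
  g_2((0, -2)) = -3
Stationarity residual: grad f(x) + sum_i lambda_i a_i = (0, 0)
  -> stationarity OK
Primal feasibility (all g_i <= 0): OK
Dual feasibility (all lambda_i >= 0): OK
Complementary slackness (lambda_i * g_i(x) = 0 for all i): FAILS

Verdict: the first failing condition is complementary_slackness -> comp.

comp


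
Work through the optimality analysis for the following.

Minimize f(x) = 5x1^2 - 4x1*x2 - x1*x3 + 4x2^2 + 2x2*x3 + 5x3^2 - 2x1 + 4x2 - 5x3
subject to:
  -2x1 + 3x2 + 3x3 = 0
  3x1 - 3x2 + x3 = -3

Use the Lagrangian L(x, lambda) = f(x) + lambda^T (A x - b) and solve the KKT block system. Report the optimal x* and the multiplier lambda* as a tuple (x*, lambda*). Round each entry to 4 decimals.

Form the Lagrangian:
  L(x, lambda) = (1/2) x^T Q x + c^T x + lambda^T (A x - b)
Stationarity (grad_x L = 0): Q x + c + A^T lambda = 0.
Primal feasibility: A x = b.

This gives the KKT block system:
  [ Q   A^T ] [ x     ]   [-c ]
  [ A    0  ] [ lambda ] = [ b ]

Solving the linear system:
  x*      = (-0.6556, 0.1491, -0.5861)
  lambda* = (1.9233, 4.1375)
  f(x*)   = 8.6252

x* = (-0.6556, 0.1491, -0.5861), lambda* = (1.9233, 4.1375)


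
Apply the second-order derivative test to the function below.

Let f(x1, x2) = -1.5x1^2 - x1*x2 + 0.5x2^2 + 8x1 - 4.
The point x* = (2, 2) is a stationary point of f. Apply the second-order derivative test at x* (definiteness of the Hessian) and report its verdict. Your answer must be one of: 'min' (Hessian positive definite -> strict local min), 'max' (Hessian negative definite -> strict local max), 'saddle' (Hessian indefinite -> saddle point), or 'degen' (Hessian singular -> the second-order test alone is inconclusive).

Compute the Hessian H = grad^2 f:
  H = [[-3, -1], [-1, 1]]
Verify stationarity: grad f(x*) = H x* + g = (0, 0).
Eigenvalues of H: -3.2361, 1.2361.
Eigenvalues have mixed signs, so H is indefinite -> x* is a saddle point.

saddle


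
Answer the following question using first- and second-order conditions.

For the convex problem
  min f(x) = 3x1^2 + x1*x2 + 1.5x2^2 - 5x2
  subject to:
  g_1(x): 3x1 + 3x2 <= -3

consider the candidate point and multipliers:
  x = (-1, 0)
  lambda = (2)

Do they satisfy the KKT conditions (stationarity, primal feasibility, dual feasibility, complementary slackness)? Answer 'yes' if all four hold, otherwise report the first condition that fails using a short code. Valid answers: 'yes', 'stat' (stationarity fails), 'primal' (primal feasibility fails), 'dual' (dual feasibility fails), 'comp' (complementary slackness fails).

Gradient of f: grad f(x) = Q x + c = (-6, -6)
Constraint values g_i(x) = a_i^T x - b_i:
  g_1((-1, 0)) = 0
Stationarity residual: grad f(x) + sum_i lambda_i a_i = (0, 0)
  -> stationarity OK
Primal feasibility (all g_i <= 0): OK
Dual feasibility (all lambda_i >= 0): OK
Complementary slackness (lambda_i * g_i(x) = 0 for all i): OK

Verdict: yes, KKT holds.

yes


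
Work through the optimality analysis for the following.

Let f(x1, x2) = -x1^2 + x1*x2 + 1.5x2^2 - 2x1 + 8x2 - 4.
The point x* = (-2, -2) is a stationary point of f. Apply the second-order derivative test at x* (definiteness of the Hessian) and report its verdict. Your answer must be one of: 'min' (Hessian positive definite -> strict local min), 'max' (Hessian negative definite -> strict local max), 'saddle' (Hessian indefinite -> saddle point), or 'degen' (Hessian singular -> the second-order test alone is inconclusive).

Compute the Hessian H = grad^2 f:
  H = [[-2, 1], [1, 3]]
Verify stationarity: grad f(x*) = H x* + g = (0, 0).
Eigenvalues of H: -2.1926, 3.1926.
Eigenvalues have mixed signs, so H is indefinite -> x* is a saddle point.

saddle


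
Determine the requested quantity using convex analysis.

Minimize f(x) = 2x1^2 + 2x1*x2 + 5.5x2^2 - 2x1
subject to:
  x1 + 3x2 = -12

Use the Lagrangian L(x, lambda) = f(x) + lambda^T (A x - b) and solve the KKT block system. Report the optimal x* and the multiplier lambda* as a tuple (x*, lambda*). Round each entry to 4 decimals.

Form the Lagrangian:
  L(x, lambda) = (1/2) x^T Q x + c^T x + lambda^T (A x - b)
Stationarity (grad_x L = 0): Q x + c + A^T lambda = 0.
Primal feasibility: A x = b.

This gives the KKT block system:
  [ Q   A^T ] [ x     ]   [-c ]
  [ A    0  ] [ lambda ] = [ b ]

Solving the linear system:
  x*      = (-1.2, -3.6)
  lambda* = (14)
  f(x*)   = 85.2

x* = (-1.2, -3.6), lambda* = (14)


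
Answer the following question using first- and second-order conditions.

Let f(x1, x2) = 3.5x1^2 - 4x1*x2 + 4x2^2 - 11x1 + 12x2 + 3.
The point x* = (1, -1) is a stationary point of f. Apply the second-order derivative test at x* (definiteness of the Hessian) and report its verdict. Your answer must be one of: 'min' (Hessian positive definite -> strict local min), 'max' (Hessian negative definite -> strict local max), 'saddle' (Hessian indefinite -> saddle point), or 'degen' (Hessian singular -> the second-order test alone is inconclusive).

Compute the Hessian H = grad^2 f:
  H = [[7, -4], [-4, 8]]
Verify stationarity: grad f(x*) = H x* + g = (0, 0).
Eigenvalues of H: 3.4689, 11.5311.
Both eigenvalues > 0, so H is positive definite -> x* is a strict local min.

min


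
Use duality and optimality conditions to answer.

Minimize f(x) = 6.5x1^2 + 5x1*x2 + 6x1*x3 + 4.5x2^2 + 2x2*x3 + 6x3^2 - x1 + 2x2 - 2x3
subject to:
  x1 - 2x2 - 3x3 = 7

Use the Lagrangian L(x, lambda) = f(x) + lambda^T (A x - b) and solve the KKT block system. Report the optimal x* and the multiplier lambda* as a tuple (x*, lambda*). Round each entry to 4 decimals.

Form the Lagrangian:
  L(x, lambda) = (1/2) x^T Q x + c^T x + lambda^T (A x - b)
Stationarity (grad_x L = 0): Q x + c + A^T lambda = 0.
Primal feasibility: A x = b.

This gives the KKT block system:
  [ Q   A^T ] [ x     ]   [-c ]
  [ A    0  ] [ lambda ] = [ b ]

Solving the linear system:
  x*      = (1.2886, -1.3753, -0.987)
  lambda* = (-2.9541)
  f(x*)   = 9.3066

x* = (1.2886, -1.3753, -0.987), lambda* = (-2.9541)


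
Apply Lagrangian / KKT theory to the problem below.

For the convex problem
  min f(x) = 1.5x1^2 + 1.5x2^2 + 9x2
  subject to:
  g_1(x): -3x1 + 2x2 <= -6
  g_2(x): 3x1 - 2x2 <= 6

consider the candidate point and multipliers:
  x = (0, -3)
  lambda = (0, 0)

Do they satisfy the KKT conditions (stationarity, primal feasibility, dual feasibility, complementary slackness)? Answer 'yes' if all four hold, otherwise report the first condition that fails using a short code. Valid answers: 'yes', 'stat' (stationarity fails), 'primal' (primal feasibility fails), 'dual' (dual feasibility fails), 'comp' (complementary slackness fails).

Gradient of f: grad f(x) = Q x + c = (0, 0)
Constraint values g_i(x) = a_i^T x - b_i:
  g_1((0, -3)) = 0
  g_2((0, -3)) = 0
Stationarity residual: grad f(x) + sum_i lambda_i a_i = (0, 0)
  -> stationarity OK
Primal feasibility (all g_i <= 0): OK
Dual feasibility (all lambda_i >= 0): OK
Complementary slackness (lambda_i * g_i(x) = 0 for all i): OK

Verdict: yes, KKT holds.

yes


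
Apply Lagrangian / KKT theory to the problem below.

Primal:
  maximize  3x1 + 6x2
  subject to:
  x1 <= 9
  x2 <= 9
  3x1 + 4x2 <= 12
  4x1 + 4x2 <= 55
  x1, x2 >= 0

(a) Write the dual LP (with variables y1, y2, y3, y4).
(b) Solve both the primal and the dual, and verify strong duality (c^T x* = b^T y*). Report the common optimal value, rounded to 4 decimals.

The standard primal-dual pair for 'max c^T x s.t. A x <= b, x >= 0' is:
  Dual:  min b^T y  s.t.  A^T y >= c,  y >= 0.

So the dual LP is:
  minimize  9y1 + 9y2 + 12y3 + 55y4
  subject to:
    y1 + 3y3 + 4y4 >= 3
    y2 + 4y3 + 4y4 >= 6
    y1, y2, y3, y4 >= 0

Solving the primal: x* = (0, 3).
  primal value c^T x* = 18.
Solving the dual: y* = (0, 0, 1.5, 0).
  dual value b^T y* = 18.
Strong duality: c^T x* = b^T y*. Confirmed.

18


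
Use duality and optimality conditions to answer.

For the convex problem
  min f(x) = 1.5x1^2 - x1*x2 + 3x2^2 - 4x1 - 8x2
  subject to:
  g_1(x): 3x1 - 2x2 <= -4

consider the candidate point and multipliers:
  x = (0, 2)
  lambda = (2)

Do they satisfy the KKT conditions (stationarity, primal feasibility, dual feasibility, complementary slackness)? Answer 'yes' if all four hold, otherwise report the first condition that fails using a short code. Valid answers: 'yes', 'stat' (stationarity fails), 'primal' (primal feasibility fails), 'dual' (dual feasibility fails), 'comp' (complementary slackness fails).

Gradient of f: grad f(x) = Q x + c = (-6, 4)
Constraint values g_i(x) = a_i^T x - b_i:
  g_1((0, 2)) = 0
Stationarity residual: grad f(x) + sum_i lambda_i a_i = (0, 0)
  -> stationarity OK
Primal feasibility (all g_i <= 0): OK
Dual feasibility (all lambda_i >= 0): OK
Complementary slackness (lambda_i * g_i(x) = 0 for all i): OK

Verdict: yes, KKT holds.

yes


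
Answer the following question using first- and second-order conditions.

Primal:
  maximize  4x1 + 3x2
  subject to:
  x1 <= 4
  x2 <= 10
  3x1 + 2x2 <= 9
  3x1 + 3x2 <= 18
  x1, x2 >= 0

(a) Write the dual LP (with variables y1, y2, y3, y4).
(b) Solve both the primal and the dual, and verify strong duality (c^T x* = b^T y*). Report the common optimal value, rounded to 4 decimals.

The standard primal-dual pair for 'max c^T x s.t. A x <= b, x >= 0' is:
  Dual:  min b^T y  s.t.  A^T y >= c,  y >= 0.

So the dual LP is:
  minimize  4y1 + 10y2 + 9y3 + 18y4
  subject to:
    y1 + 3y3 + 3y4 >= 4
    y2 + 2y3 + 3y4 >= 3
    y1, y2, y3, y4 >= 0

Solving the primal: x* = (0, 4.5).
  primal value c^T x* = 13.5.
Solving the dual: y* = (0, 0, 1.5, 0).
  dual value b^T y* = 13.5.
Strong duality: c^T x* = b^T y*. Confirmed.

13.5


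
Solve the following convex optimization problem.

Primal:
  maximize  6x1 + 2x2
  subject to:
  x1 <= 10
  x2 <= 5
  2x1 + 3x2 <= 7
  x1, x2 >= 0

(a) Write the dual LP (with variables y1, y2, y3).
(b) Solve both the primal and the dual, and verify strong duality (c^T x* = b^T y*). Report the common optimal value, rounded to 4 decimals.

The standard primal-dual pair for 'max c^T x s.t. A x <= b, x >= 0' is:
  Dual:  min b^T y  s.t.  A^T y >= c,  y >= 0.

So the dual LP is:
  minimize  10y1 + 5y2 + 7y3
  subject to:
    y1 + 2y3 >= 6
    y2 + 3y3 >= 2
    y1, y2, y3 >= 0

Solving the primal: x* = (3.5, 0).
  primal value c^T x* = 21.
Solving the dual: y* = (0, 0, 3).
  dual value b^T y* = 21.
Strong duality: c^T x* = b^T y*. Confirmed.

21


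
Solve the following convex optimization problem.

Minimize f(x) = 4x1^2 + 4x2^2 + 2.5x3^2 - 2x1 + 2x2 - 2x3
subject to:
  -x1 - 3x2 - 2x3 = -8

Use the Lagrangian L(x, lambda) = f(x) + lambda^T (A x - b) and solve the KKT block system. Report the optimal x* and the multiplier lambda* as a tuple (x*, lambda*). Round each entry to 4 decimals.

Form the Lagrangian:
  L(x, lambda) = (1/2) x^T Q x + c^T x + lambda^T (A x - b)
Stationarity (grad_x L = 0): Q x + c + A^T lambda = 0.
Primal feasibility: A x = b.

This gives the KKT block system:
  [ Q   A^T ] [ x     ]   [-c ]
  [ A    0  ] [ lambda ] = [ b ]

Solving the linear system:
  x*      = (0.7195, 1.1585, 1.9024)
  lambda* = (3.7561)
  f(x*)   = 13.561

x* = (0.7195, 1.1585, 1.9024), lambda* = (3.7561)


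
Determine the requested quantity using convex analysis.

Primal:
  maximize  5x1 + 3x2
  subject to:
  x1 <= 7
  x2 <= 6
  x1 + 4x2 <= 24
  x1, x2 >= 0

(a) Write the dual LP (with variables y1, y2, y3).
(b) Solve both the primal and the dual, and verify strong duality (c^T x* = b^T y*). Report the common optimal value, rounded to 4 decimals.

The standard primal-dual pair for 'max c^T x s.t. A x <= b, x >= 0' is:
  Dual:  min b^T y  s.t.  A^T y >= c,  y >= 0.

So the dual LP is:
  minimize  7y1 + 6y2 + 24y3
  subject to:
    y1 + y3 >= 5
    y2 + 4y3 >= 3
    y1, y2, y3 >= 0

Solving the primal: x* = (7, 4.25).
  primal value c^T x* = 47.75.
Solving the dual: y* = (4.25, 0, 0.75).
  dual value b^T y* = 47.75.
Strong duality: c^T x* = b^T y*. Confirmed.

47.75


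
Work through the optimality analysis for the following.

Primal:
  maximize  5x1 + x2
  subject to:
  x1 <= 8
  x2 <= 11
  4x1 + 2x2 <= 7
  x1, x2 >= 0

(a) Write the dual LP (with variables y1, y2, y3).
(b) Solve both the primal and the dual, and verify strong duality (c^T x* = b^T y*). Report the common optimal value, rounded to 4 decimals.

The standard primal-dual pair for 'max c^T x s.t. A x <= b, x >= 0' is:
  Dual:  min b^T y  s.t.  A^T y >= c,  y >= 0.

So the dual LP is:
  minimize  8y1 + 11y2 + 7y3
  subject to:
    y1 + 4y3 >= 5
    y2 + 2y3 >= 1
    y1, y2, y3 >= 0

Solving the primal: x* = (1.75, 0).
  primal value c^T x* = 8.75.
Solving the dual: y* = (0, 0, 1.25).
  dual value b^T y* = 8.75.
Strong duality: c^T x* = b^T y*. Confirmed.

8.75


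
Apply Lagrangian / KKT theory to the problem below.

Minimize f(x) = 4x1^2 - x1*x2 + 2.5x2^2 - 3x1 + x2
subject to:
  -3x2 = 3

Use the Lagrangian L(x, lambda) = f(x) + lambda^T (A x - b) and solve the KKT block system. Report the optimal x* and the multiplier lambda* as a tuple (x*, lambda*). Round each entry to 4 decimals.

Form the Lagrangian:
  L(x, lambda) = (1/2) x^T Q x + c^T x + lambda^T (A x - b)
Stationarity (grad_x L = 0): Q x + c + A^T lambda = 0.
Primal feasibility: A x = b.

This gives the KKT block system:
  [ Q   A^T ] [ x     ]   [-c ]
  [ A    0  ] [ lambda ] = [ b ]

Solving the linear system:
  x*      = (0.25, -1)
  lambda* = (-1.4167)
  f(x*)   = 1.25

x* = (0.25, -1), lambda* = (-1.4167)


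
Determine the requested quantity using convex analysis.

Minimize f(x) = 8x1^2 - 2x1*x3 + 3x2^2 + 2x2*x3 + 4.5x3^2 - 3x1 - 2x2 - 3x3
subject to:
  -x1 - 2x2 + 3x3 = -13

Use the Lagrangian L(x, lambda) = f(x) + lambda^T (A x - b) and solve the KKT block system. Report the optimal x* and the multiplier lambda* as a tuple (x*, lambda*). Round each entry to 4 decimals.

Form the Lagrangian:
  L(x, lambda) = (1/2) x^T Q x + c^T x + lambda^T (A x - b)
Stationarity (grad_x L = 0): Q x + c + A^T lambda = 0.
Primal feasibility: A x = b.

This gives the KKT block system:
  [ Q   A^T ] [ x     ]   [-c ]
  [ A    0  ] [ lambda ] = [ b ]

Solving the linear system:
  x*      = (0.2746, 3.0237, -2.226)
  lambda* = (5.8452)
  f(x*)   = 37.8972

x* = (0.2746, 3.0237, -2.226), lambda* = (5.8452)


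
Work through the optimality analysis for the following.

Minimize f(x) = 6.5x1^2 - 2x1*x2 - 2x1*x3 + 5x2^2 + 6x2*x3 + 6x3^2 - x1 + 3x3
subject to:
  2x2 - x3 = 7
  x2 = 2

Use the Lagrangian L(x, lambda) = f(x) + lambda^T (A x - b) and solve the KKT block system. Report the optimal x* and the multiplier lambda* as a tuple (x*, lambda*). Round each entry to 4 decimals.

Form the Lagrangian:
  L(x, lambda) = (1/2) x^T Q x + c^T x + lambda^T (A x - b)
Stationarity (grad_x L = 0): Q x + c + A^T lambda = 0.
Primal feasibility: A x = b.

This gives the KKT block system:
  [ Q   A^T ] [ x     ]   [-c ]
  [ A    0  ] [ lambda ] = [ b ]

Solving the linear system:
  x*      = (-0.0769, 2, -3)
  lambda* = (-20.8462, 39.5385)
  f(x*)   = 28.9615

x* = (-0.0769, 2, -3), lambda* = (-20.8462, 39.5385)


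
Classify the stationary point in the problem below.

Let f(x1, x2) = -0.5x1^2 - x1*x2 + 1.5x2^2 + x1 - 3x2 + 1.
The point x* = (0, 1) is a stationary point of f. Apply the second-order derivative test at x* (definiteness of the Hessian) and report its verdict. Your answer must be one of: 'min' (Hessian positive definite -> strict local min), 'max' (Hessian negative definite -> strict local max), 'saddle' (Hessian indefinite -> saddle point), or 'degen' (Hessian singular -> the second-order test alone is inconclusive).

Compute the Hessian H = grad^2 f:
  H = [[-1, -1], [-1, 3]]
Verify stationarity: grad f(x*) = H x* + g = (0, 0).
Eigenvalues of H: -1.2361, 3.2361.
Eigenvalues have mixed signs, so H is indefinite -> x* is a saddle point.

saddle


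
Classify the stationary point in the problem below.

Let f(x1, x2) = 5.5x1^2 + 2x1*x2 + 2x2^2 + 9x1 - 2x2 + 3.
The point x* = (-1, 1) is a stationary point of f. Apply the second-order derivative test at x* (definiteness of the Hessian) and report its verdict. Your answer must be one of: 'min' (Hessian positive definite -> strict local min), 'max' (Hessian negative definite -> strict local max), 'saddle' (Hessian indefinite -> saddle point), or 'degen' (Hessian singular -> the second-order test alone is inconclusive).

Compute the Hessian H = grad^2 f:
  H = [[11, 2], [2, 4]]
Verify stationarity: grad f(x*) = H x* + g = (0, 0).
Eigenvalues of H: 3.4689, 11.5311.
Both eigenvalues > 0, so H is positive definite -> x* is a strict local min.

min


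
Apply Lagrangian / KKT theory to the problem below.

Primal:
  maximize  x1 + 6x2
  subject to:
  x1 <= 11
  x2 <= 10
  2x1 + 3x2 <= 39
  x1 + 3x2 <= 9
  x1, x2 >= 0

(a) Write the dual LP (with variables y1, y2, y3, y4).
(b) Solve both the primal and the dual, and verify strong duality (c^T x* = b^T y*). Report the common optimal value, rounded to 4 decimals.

The standard primal-dual pair for 'max c^T x s.t. A x <= b, x >= 0' is:
  Dual:  min b^T y  s.t.  A^T y >= c,  y >= 0.

So the dual LP is:
  minimize  11y1 + 10y2 + 39y3 + 9y4
  subject to:
    y1 + 2y3 + y4 >= 1
    y2 + 3y3 + 3y4 >= 6
    y1, y2, y3, y4 >= 0

Solving the primal: x* = (0, 3).
  primal value c^T x* = 18.
Solving the dual: y* = (0, 0, 0, 2).
  dual value b^T y* = 18.
Strong duality: c^T x* = b^T y*. Confirmed.

18


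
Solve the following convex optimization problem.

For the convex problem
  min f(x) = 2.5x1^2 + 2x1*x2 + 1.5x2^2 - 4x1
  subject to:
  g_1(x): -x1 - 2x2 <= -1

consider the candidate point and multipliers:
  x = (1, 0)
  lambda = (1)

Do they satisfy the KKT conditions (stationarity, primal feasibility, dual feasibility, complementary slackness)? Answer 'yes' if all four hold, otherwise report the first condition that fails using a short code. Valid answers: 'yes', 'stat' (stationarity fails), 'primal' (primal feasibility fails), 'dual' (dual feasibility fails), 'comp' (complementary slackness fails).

Gradient of f: grad f(x) = Q x + c = (1, 2)
Constraint values g_i(x) = a_i^T x - b_i:
  g_1((1, 0)) = 0
Stationarity residual: grad f(x) + sum_i lambda_i a_i = (0, 0)
  -> stationarity OK
Primal feasibility (all g_i <= 0): OK
Dual feasibility (all lambda_i >= 0): OK
Complementary slackness (lambda_i * g_i(x) = 0 for all i): OK

Verdict: yes, KKT holds.

yes


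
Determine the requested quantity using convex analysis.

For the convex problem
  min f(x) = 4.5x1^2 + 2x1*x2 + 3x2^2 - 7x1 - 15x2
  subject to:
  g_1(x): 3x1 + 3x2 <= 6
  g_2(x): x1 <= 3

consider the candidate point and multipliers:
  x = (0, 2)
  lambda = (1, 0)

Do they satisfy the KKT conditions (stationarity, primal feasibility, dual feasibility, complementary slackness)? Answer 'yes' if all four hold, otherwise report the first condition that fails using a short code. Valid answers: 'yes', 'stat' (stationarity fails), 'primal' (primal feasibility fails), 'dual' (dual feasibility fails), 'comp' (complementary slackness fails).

Gradient of f: grad f(x) = Q x + c = (-3, -3)
Constraint values g_i(x) = a_i^T x - b_i:
  g_1((0, 2)) = 0
  g_2((0, 2)) = -3
Stationarity residual: grad f(x) + sum_i lambda_i a_i = (0, 0)
  -> stationarity OK
Primal feasibility (all g_i <= 0): OK
Dual feasibility (all lambda_i >= 0): OK
Complementary slackness (lambda_i * g_i(x) = 0 for all i): OK

Verdict: yes, KKT holds.

yes


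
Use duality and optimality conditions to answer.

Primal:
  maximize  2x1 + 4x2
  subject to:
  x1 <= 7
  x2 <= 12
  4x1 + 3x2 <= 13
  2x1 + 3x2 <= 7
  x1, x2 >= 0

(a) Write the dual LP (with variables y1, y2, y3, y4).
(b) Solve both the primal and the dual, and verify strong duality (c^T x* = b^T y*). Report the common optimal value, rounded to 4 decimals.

The standard primal-dual pair for 'max c^T x s.t. A x <= b, x >= 0' is:
  Dual:  min b^T y  s.t.  A^T y >= c,  y >= 0.

So the dual LP is:
  minimize  7y1 + 12y2 + 13y3 + 7y4
  subject to:
    y1 + 4y3 + 2y4 >= 2
    y2 + 3y3 + 3y4 >= 4
    y1, y2, y3, y4 >= 0

Solving the primal: x* = (0, 2.3333).
  primal value c^T x* = 9.3333.
Solving the dual: y* = (0, 0, 0, 1.3333).
  dual value b^T y* = 9.3333.
Strong duality: c^T x* = b^T y*. Confirmed.

9.3333


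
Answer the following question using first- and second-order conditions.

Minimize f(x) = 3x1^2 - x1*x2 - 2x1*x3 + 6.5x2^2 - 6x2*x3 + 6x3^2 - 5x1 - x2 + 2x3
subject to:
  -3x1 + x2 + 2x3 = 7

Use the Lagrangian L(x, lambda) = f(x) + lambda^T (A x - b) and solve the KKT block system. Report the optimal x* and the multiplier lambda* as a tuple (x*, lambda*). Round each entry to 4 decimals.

Form the Lagrangian:
  L(x, lambda) = (1/2) x^T Q x + c^T x + lambda^T (A x - b)
Stationarity (grad_x L = 0): Q x + c + A^T lambda = 0.
Primal feasibility: A x = b.

This gives the KKT block system:
  [ Q   A^T ] [ x     ]   [-c ]
  [ A    0  ] [ lambda ] = [ b ]

Solving the linear system:
  x*      = (-1.4667, 0.8, 0.9)
  lambda* = (-5.4667)
  f(x*)   = 23.3

x* = (-1.4667, 0.8, 0.9), lambda* = (-5.4667)


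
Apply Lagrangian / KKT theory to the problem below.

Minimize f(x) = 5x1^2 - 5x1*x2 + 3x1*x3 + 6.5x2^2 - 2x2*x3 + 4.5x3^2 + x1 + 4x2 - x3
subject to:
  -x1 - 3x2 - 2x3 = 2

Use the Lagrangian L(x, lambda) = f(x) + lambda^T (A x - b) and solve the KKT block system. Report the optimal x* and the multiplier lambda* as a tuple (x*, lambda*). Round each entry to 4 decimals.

Form the Lagrangian:
  L(x, lambda) = (1/2) x^T Q x + c^T x + lambda^T (A x - b)
Stationarity (grad_x L = 0): Q x + c + A^T lambda = 0.
Primal feasibility: A x = b.

This gives the KKT block system:
  [ Q   A^T ] [ x     ]   [-c ]
  [ A    0  ] [ lambda ] = [ b ]

Solving the linear system:
  x*      = (-0.4292, -0.5542, 0.0458)
  lambda* = (-0.3833)
  f(x*)   = -0.9625

x* = (-0.4292, -0.5542, 0.0458), lambda* = (-0.3833)


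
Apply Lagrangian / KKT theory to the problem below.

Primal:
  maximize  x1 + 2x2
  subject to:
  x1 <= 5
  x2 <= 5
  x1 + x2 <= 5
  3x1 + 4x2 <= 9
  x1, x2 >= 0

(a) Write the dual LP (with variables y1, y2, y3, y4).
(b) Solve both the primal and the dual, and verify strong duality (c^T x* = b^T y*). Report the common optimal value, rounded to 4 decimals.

The standard primal-dual pair for 'max c^T x s.t. A x <= b, x >= 0' is:
  Dual:  min b^T y  s.t.  A^T y >= c,  y >= 0.

So the dual LP is:
  minimize  5y1 + 5y2 + 5y3 + 9y4
  subject to:
    y1 + y3 + 3y4 >= 1
    y2 + y3 + 4y4 >= 2
    y1, y2, y3, y4 >= 0

Solving the primal: x* = (0, 2.25).
  primal value c^T x* = 4.5.
Solving the dual: y* = (0, 0, 0, 0.5).
  dual value b^T y* = 4.5.
Strong duality: c^T x* = b^T y*. Confirmed.

4.5


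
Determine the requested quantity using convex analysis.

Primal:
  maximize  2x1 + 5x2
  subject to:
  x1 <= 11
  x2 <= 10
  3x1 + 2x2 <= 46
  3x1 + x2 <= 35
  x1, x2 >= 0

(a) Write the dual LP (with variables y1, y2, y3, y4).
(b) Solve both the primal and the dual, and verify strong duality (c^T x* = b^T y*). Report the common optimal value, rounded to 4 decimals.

The standard primal-dual pair for 'max c^T x s.t. A x <= b, x >= 0' is:
  Dual:  min b^T y  s.t.  A^T y >= c,  y >= 0.

So the dual LP is:
  minimize  11y1 + 10y2 + 46y3 + 35y4
  subject to:
    y1 + 3y3 + 3y4 >= 2
    y2 + 2y3 + y4 >= 5
    y1, y2, y3, y4 >= 0

Solving the primal: x* = (8.3333, 10).
  primal value c^T x* = 66.6667.
Solving the dual: y* = (0, 4.3333, 0, 0.6667).
  dual value b^T y* = 66.6667.
Strong duality: c^T x* = b^T y*. Confirmed.

66.6667


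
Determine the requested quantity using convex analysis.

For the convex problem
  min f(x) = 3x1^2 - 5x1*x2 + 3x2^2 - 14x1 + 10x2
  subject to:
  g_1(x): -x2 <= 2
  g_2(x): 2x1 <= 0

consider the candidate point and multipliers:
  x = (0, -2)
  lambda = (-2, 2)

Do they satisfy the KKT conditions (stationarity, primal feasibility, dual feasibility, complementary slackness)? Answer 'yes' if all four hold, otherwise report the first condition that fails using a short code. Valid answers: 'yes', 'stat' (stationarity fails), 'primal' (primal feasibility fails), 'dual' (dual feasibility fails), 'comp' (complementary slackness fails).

Gradient of f: grad f(x) = Q x + c = (-4, -2)
Constraint values g_i(x) = a_i^T x - b_i:
  g_1((0, -2)) = 0
  g_2((0, -2)) = 0
Stationarity residual: grad f(x) + sum_i lambda_i a_i = (0, 0)
  -> stationarity OK
Primal feasibility (all g_i <= 0): OK
Dual feasibility (all lambda_i >= 0): FAILS
Complementary slackness (lambda_i * g_i(x) = 0 for all i): OK

Verdict: the first failing condition is dual_feasibility -> dual.

dual


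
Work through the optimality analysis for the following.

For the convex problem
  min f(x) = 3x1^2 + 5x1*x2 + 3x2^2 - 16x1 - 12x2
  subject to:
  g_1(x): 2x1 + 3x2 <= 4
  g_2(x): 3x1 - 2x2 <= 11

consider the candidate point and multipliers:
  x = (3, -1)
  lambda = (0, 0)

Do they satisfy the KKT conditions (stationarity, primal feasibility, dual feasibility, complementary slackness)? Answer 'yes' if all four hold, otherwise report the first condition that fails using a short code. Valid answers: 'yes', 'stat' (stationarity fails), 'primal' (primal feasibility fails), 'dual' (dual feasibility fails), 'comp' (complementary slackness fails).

Gradient of f: grad f(x) = Q x + c = (-3, -3)
Constraint values g_i(x) = a_i^T x - b_i:
  g_1((3, -1)) = -1
  g_2((3, -1)) = 0
Stationarity residual: grad f(x) + sum_i lambda_i a_i = (-3, -3)
  -> stationarity FAILS
Primal feasibility (all g_i <= 0): OK
Dual feasibility (all lambda_i >= 0): OK
Complementary slackness (lambda_i * g_i(x) = 0 for all i): OK

Verdict: the first failing condition is stationarity -> stat.

stat


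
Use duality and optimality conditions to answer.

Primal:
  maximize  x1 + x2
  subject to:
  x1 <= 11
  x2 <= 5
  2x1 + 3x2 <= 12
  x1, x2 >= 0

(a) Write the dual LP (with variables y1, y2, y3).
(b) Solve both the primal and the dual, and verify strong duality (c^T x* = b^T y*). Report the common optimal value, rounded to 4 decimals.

The standard primal-dual pair for 'max c^T x s.t. A x <= b, x >= 0' is:
  Dual:  min b^T y  s.t.  A^T y >= c,  y >= 0.

So the dual LP is:
  minimize  11y1 + 5y2 + 12y3
  subject to:
    y1 + 2y3 >= 1
    y2 + 3y3 >= 1
    y1, y2, y3 >= 0

Solving the primal: x* = (6, 0).
  primal value c^T x* = 6.
Solving the dual: y* = (0, 0, 0.5).
  dual value b^T y* = 6.
Strong duality: c^T x* = b^T y*. Confirmed.

6


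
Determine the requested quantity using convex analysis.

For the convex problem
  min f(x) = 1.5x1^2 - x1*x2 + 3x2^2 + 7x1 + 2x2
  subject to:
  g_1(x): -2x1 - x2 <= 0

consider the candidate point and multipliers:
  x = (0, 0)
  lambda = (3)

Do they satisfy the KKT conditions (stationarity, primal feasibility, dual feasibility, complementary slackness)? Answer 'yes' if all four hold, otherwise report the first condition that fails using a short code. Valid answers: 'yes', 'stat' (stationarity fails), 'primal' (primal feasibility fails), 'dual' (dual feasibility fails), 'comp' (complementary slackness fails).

Gradient of f: grad f(x) = Q x + c = (7, 2)
Constraint values g_i(x) = a_i^T x - b_i:
  g_1((0, 0)) = 0
Stationarity residual: grad f(x) + sum_i lambda_i a_i = (1, -1)
  -> stationarity FAILS
Primal feasibility (all g_i <= 0): OK
Dual feasibility (all lambda_i >= 0): OK
Complementary slackness (lambda_i * g_i(x) = 0 for all i): OK

Verdict: the first failing condition is stationarity -> stat.

stat


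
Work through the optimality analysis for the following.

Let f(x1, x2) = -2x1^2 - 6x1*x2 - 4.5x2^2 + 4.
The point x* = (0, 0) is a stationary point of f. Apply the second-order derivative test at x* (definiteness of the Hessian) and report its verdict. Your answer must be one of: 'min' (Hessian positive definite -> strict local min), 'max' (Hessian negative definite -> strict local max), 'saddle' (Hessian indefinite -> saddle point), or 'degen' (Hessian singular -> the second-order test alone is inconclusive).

Compute the Hessian H = grad^2 f:
  H = [[-4, -6], [-6, -9]]
Verify stationarity: grad f(x*) = H x* + g = (0, 0).
Eigenvalues of H: -13, 0.
H has a zero eigenvalue (singular; negative semidefinite but not definite), so H is neither positive definite, negative definite, nor indefinite. The second-order test alone is inconclusive -> degen.
(Indeed, f is constant along the null direction of H through x*, so x* is not a strict local extremum.)

degen


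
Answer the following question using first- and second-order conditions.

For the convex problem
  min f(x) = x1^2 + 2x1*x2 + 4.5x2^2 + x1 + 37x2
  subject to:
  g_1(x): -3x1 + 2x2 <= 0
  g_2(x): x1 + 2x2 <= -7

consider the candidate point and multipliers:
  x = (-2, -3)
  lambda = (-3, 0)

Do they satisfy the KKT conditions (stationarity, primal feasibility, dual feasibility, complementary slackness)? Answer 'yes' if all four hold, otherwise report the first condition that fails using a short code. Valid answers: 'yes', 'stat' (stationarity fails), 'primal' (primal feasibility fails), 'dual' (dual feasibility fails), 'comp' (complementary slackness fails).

Gradient of f: grad f(x) = Q x + c = (-9, 6)
Constraint values g_i(x) = a_i^T x - b_i:
  g_1((-2, -3)) = 0
  g_2((-2, -3)) = -1
Stationarity residual: grad f(x) + sum_i lambda_i a_i = (0, 0)
  -> stationarity OK
Primal feasibility (all g_i <= 0): OK
Dual feasibility (all lambda_i >= 0): FAILS
Complementary slackness (lambda_i * g_i(x) = 0 for all i): OK

Verdict: the first failing condition is dual_feasibility -> dual.

dual


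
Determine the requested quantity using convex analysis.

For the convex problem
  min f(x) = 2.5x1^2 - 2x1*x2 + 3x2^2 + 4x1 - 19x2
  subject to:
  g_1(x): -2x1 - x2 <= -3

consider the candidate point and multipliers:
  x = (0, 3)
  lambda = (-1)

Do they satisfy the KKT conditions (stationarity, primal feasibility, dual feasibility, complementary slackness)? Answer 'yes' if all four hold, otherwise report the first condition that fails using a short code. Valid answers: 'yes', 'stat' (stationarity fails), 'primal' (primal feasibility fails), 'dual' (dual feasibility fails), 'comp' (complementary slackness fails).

Gradient of f: grad f(x) = Q x + c = (-2, -1)
Constraint values g_i(x) = a_i^T x - b_i:
  g_1((0, 3)) = 0
Stationarity residual: grad f(x) + sum_i lambda_i a_i = (0, 0)
  -> stationarity OK
Primal feasibility (all g_i <= 0): OK
Dual feasibility (all lambda_i >= 0): FAILS
Complementary slackness (lambda_i * g_i(x) = 0 for all i): OK

Verdict: the first failing condition is dual_feasibility -> dual.

dual


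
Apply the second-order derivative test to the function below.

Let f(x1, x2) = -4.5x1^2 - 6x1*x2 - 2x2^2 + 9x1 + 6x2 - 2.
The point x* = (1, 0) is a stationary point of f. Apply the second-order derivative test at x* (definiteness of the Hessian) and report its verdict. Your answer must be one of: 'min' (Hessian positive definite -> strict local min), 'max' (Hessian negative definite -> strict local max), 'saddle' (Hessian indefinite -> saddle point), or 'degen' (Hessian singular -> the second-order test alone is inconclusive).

Compute the Hessian H = grad^2 f:
  H = [[-9, -6], [-6, -4]]
Verify stationarity: grad f(x*) = H x* + g = (0, 0).
Eigenvalues of H: -13, 0.
H has a zero eigenvalue (singular; negative semidefinite but not definite), so H is neither positive definite, negative definite, nor indefinite. The second-order test alone is inconclusive -> degen.
(Indeed, f is constant along the null direction of H through x*, so x* is not a strict local extremum.)

degen


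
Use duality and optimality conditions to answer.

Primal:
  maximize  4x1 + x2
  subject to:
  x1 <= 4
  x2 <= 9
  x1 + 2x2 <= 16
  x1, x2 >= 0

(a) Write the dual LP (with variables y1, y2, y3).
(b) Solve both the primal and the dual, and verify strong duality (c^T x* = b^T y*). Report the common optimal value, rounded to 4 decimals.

The standard primal-dual pair for 'max c^T x s.t. A x <= b, x >= 0' is:
  Dual:  min b^T y  s.t.  A^T y >= c,  y >= 0.

So the dual LP is:
  minimize  4y1 + 9y2 + 16y3
  subject to:
    y1 + y3 >= 4
    y2 + 2y3 >= 1
    y1, y2, y3 >= 0

Solving the primal: x* = (4, 6).
  primal value c^T x* = 22.
Solving the dual: y* = (3.5, 0, 0.5).
  dual value b^T y* = 22.
Strong duality: c^T x* = b^T y*. Confirmed.

22


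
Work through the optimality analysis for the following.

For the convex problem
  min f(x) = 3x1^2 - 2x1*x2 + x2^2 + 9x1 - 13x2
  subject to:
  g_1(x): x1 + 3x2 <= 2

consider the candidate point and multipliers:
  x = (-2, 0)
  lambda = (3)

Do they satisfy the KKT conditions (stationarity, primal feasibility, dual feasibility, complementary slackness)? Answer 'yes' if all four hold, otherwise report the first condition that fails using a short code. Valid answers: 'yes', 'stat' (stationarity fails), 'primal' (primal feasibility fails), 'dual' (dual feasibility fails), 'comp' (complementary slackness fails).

Gradient of f: grad f(x) = Q x + c = (-3, -9)
Constraint values g_i(x) = a_i^T x - b_i:
  g_1((-2, 0)) = -4
Stationarity residual: grad f(x) + sum_i lambda_i a_i = (0, 0)
  -> stationarity OK
Primal feasibility (all g_i <= 0): OK
Dual feasibility (all lambda_i >= 0): OK
Complementary slackness (lambda_i * g_i(x) = 0 for all i): FAILS

Verdict: the first failing condition is complementary_slackness -> comp.

comp


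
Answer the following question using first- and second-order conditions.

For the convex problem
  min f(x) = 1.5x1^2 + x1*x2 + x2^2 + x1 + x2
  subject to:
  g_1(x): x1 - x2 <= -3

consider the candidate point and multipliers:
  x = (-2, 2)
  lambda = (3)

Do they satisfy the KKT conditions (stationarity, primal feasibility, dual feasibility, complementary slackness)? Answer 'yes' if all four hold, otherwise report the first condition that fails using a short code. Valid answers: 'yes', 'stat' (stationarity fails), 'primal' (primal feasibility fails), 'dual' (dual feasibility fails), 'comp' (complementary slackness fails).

Gradient of f: grad f(x) = Q x + c = (-3, 3)
Constraint values g_i(x) = a_i^T x - b_i:
  g_1((-2, 2)) = -1
Stationarity residual: grad f(x) + sum_i lambda_i a_i = (0, 0)
  -> stationarity OK
Primal feasibility (all g_i <= 0): OK
Dual feasibility (all lambda_i >= 0): OK
Complementary slackness (lambda_i * g_i(x) = 0 for all i): FAILS

Verdict: the first failing condition is complementary_slackness -> comp.

comp


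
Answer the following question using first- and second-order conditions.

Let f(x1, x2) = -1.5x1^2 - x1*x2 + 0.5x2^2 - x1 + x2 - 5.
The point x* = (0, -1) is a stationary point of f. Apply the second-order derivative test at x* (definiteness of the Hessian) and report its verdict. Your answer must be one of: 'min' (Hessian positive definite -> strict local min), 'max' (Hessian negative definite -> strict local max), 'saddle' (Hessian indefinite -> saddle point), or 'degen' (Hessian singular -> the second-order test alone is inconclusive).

Compute the Hessian H = grad^2 f:
  H = [[-3, -1], [-1, 1]]
Verify stationarity: grad f(x*) = H x* + g = (0, 0).
Eigenvalues of H: -3.2361, 1.2361.
Eigenvalues have mixed signs, so H is indefinite -> x* is a saddle point.

saddle


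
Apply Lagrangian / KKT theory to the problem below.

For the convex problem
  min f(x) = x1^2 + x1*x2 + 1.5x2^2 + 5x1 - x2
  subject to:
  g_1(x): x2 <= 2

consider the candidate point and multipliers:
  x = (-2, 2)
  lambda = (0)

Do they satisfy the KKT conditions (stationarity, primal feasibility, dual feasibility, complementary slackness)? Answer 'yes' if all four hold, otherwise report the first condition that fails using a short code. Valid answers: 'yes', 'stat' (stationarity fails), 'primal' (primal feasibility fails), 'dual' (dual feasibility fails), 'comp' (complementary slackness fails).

Gradient of f: grad f(x) = Q x + c = (3, 3)
Constraint values g_i(x) = a_i^T x - b_i:
  g_1((-2, 2)) = 0
Stationarity residual: grad f(x) + sum_i lambda_i a_i = (3, 3)
  -> stationarity FAILS
Primal feasibility (all g_i <= 0): OK
Dual feasibility (all lambda_i >= 0): OK
Complementary slackness (lambda_i * g_i(x) = 0 for all i): OK

Verdict: the first failing condition is stationarity -> stat.

stat


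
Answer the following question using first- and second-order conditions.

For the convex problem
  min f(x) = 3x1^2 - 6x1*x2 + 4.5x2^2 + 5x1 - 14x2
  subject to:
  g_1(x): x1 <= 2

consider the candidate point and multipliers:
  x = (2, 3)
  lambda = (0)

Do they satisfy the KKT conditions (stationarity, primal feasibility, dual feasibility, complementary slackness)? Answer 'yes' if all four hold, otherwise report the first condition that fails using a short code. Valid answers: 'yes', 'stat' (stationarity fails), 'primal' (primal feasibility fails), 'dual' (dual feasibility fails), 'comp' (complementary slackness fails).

Gradient of f: grad f(x) = Q x + c = (-1, 1)
Constraint values g_i(x) = a_i^T x - b_i:
  g_1((2, 3)) = 0
Stationarity residual: grad f(x) + sum_i lambda_i a_i = (-1, 1)
  -> stationarity FAILS
Primal feasibility (all g_i <= 0): OK
Dual feasibility (all lambda_i >= 0): OK
Complementary slackness (lambda_i * g_i(x) = 0 for all i): OK

Verdict: the first failing condition is stationarity -> stat.

stat


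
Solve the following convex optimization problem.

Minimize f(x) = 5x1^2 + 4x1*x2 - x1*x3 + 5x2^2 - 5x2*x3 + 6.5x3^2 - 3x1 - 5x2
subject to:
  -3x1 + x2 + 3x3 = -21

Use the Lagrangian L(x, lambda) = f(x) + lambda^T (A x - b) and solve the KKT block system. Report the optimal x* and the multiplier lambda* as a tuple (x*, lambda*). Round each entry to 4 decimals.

Form the Lagrangian:
  L(x, lambda) = (1/2) x^T Q x + c^T x + lambda^T (A x - b)
Stationarity (grad_x L = 0): Q x + c + A^T lambda = 0.
Primal feasibility: A x = b.

This gives the KKT block system:
  [ Q   A^T ] [ x     ]   [-c ]
  [ A    0  ] [ lambda ] = [ b ]

Solving the linear system:
  x*      = (3.4486, -2.9159, -2.5794)
  lambda* = (7.4673)
  f(x*)   = 80.5234

x* = (3.4486, -2.9159, -2.5794), lambda* = (7.4673)


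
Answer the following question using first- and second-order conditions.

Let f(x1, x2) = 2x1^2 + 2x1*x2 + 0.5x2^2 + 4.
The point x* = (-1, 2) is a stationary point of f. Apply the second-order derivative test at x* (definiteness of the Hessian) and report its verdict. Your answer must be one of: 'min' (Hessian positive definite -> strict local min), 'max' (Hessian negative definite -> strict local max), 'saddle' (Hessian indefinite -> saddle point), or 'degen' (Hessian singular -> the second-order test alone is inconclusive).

Compute the Hessian H = grad^2 f:
  H = [[4, 2], [2, 1]]
Verify stationarity: grad f(x*) = H x* + g = (0, 0).
Eigenvalues of H: 0, 5.
H has a zero eigenvalue (singular; positive semidefinite but not definite), so H is neither positive definite, negative definite, nor indefinite. The second-order test alone is inconclusive -> degen.
(Indeed, f is constant along the null direction of H through x*, so x* is not a strict local extremum.)

degen


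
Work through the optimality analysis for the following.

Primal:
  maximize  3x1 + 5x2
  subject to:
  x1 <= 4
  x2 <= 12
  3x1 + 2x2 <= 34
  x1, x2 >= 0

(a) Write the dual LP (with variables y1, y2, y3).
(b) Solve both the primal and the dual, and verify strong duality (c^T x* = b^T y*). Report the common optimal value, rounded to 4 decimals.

The standard primal-dual pair for 'max c^T x s.t. A x <= b, x >= 0' is:
  Dual:  min b^T y  s.t.  A^T y >= c,  y >= 0.

So the dual LP is:
  minimize  4y1 + 12y2 + 34y3
  subject to:
    y1 + 3y3 >= 3
    y2 + 2y3 >= 5
    y1, y2, y3 >= 0

Solving the primal: x* = (3.3333, 12).
  primal value c^T x* = 70.
Solving the dual: y* = (0, 3, 1).
  dual value b^T y* = 70.
Strong duality: c^T x* = b^T y*. Confirmed.

70
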